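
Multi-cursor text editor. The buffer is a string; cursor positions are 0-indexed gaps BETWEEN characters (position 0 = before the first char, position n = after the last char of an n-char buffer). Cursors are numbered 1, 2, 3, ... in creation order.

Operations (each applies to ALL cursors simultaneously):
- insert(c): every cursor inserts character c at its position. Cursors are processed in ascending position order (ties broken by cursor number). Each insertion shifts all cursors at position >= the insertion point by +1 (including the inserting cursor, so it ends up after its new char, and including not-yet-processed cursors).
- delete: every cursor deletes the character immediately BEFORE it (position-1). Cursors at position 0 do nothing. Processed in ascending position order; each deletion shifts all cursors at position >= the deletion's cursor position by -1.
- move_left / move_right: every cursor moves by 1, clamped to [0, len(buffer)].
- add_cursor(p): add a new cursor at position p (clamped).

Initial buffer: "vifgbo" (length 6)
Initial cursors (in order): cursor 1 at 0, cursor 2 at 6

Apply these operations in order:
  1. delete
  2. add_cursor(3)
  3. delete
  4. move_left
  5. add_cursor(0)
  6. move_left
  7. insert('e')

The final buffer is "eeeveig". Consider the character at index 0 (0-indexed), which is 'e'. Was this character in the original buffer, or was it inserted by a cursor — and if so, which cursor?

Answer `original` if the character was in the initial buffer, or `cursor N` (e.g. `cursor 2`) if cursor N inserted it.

After op 1 (delete): buffer="vifgb" (len 5), cursors c1@0 c2@5, authorship .....
After op 2 (add_cursor(3)): buffer="vifgb" (len 5), cursors c1@0 c3@3 c2@5, authorship .....
After op 3 (delete): buffer="vig" (len 3), cursors c1@0 c3@2 c2@3, authorship ...
After op 4 (move_left): buffer="vig" (len 3), cursors c1@0 c3@1 c2@2, authorship ...
After op 5 (add_cursor(0)): buffer="vig" (len 3), cursors c1@0 c4@0 c3@1 c2@2, authorship ...
After op 6 (move_left): buffer="vig" (len 3), cursors c1@0 c3@0 c4@0 c2@1, authorship ...
After op 7 (insert('e')): buffer="eeeveig" (len 7), cursors c1@3 c3@3 c4@3 c2@5, authorship 134.2..
Authorship (.=original, N=cursor N): 1 3 4 . 2 . .
Index 0: author = 1

Answer: cursor 1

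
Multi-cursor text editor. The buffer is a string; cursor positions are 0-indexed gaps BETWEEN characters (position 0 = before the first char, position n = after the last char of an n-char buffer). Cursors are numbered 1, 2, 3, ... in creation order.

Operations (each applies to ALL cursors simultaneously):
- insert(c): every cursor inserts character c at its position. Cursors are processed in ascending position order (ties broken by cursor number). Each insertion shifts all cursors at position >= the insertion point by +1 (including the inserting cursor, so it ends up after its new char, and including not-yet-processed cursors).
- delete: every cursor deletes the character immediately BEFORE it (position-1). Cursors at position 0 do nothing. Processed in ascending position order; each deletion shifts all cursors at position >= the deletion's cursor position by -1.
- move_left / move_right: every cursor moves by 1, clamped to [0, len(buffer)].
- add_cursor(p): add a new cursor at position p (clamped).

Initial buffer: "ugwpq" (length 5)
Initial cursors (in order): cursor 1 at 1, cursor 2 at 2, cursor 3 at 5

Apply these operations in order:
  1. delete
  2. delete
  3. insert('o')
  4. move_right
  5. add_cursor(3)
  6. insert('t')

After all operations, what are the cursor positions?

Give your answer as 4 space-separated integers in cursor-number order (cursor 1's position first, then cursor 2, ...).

After op 1 (delete): buffer="wp" (len 2), cursors c1@0 c2@0 c3@2, authorship ..
After op 2 (delete): buffer="w" (len 1), cursors c1@0 c2@0 c3@1, authorship .
After op 3 (insert('o')): buffer="oowo" (len 4), cursors c1@2 c2@2 c3@4, authorship 12.3
After op 4 (move_right): buffer="oowo" (len 4), cursors c1@3 c2@3 c3@4, authorship 12.3
After op 5 (add_cursor(3)): buffer="oowo" (len 4), cursors c1@3 c2@3 c4@3 c3@4, authorship 12.3
After op 6 (insert('t')): buffer="oowtttot" (len 8), cursors c1@6 c2@6 c4@6 c3@8, authorship 12.12433

Answer: 6 6 8 6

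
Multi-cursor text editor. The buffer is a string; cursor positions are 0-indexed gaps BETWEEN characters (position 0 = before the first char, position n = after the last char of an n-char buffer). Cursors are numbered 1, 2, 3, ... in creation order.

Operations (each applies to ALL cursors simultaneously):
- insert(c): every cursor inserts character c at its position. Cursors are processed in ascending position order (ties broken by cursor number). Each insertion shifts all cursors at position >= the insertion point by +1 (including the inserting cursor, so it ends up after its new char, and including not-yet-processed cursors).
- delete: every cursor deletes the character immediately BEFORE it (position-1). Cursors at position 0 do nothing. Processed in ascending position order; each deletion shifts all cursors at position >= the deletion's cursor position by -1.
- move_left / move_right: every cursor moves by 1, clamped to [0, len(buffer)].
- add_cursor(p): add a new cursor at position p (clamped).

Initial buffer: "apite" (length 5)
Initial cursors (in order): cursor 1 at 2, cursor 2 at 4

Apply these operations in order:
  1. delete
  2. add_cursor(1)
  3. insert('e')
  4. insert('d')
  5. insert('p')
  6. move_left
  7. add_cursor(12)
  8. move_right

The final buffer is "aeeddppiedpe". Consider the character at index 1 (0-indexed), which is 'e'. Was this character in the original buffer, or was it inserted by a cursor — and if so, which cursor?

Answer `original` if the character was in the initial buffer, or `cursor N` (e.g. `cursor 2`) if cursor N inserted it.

Answer: cursor 1

Derivation:
After op 1 (delete): buffer="aie" (len 3), cursors c1@1 c2@2, authorship ...
After op 2 (add_cursor(1)): buffer="aie" (len 3), cursors c1@1 c3@1 c2@2, authorship ...
After op 3 (insert('e')): buffer="aeeiee" (len 6), cursors c1@3 c3@3 c2@5, authorship .13.2.
After op 4 (insert('d')): buffer="aeeddiede" (len 9), cursors c1@5 c3@5 c2@8, authorship .1313.22.
After op 5 (insert('p')): buffer="aeeddppiedpe" (len 12), cursors c1@7 c3@7 c2@11, authorship .131313.222.
After op 6 (move_left): buffer="aeeddppiedpe" (len 12), cursors c1@6 c3@6 c2@10, authorship .131313.222.
After op 7 (add_cursor(12)): buffer="aeeddppiedpe" (len 12), cursors c1@6 c3@6 c2@10 c4@12, authorship .131313.222.
After op 8 (move_right): buffer="aeeddppiedpe" (len 12), cursors c1@7 c3@7 c2@11 c4@12, authorship .131313.222.
Authorship (.=original, N=cursor N): . 1 3 1 3 1 3 . 2 2 2 .
Index 1: author = 1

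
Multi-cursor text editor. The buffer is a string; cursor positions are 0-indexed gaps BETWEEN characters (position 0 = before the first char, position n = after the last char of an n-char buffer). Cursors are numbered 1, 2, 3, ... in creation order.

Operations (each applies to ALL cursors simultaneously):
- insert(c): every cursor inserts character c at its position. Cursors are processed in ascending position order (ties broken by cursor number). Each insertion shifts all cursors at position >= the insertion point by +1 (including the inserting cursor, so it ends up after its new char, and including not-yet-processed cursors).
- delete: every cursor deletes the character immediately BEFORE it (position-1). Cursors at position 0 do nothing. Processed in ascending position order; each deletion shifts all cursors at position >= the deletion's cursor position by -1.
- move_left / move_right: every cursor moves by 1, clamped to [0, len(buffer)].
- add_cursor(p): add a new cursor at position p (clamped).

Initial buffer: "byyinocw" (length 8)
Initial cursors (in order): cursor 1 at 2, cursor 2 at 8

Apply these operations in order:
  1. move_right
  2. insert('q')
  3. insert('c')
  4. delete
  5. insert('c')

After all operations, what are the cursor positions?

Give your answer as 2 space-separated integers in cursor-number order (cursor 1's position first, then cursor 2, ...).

After op 1 (move_right): buffer="byyinocw" (len 8), cursors c1@3 c2@8, authorship ........
After op 2 (insert('q')): buffer="byyqinocwq" (len 10), cursors c1@4 c2@10, authorship ...1.....2
After op 3 (insert('c')): buffer="byyqcinocwqc" (len 12), cursors c1@5 c2@12, authorship ...11.....22
After op 4 (delete): buffer="byyqinocwq" (len 10), cursors c1@4 c2@10, authorship ...1.....2
After op 5 (insert('c')): buffer="byyqcinocwqc" (len 12), cursors c1@5 c2@12, authorship ...11.....22

Answer: 5 12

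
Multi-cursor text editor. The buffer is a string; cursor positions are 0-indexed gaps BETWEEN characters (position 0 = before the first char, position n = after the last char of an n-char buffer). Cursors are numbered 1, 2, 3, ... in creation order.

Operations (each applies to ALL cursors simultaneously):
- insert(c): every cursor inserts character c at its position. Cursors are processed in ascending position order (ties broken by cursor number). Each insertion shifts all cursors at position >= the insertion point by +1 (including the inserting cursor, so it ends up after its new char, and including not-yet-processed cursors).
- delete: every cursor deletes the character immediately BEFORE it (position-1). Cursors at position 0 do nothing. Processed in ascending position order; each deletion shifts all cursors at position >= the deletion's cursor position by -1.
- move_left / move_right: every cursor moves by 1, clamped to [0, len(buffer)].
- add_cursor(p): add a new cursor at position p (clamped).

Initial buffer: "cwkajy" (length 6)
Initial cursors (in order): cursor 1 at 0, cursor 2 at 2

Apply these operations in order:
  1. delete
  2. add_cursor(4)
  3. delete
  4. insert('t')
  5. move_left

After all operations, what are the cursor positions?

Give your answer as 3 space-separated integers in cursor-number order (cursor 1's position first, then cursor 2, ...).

After op 1 (delete): buffer="ckajy" (len 5), cursors c1@0 c2@1, authorship .....
After op 2 (add_cursor(4)): buffer="ckajy" (len 5), cursors c1@0 c2@1 c3@4, authorship .....
After op 3 (delete): buffer="kay" (len 3), cursors c1@0 c2@0 c3@2, authorship ...
After op 4 (insert('t')): buffer="ttkaty" (len 6), cursors c1@2 c2@2 c3@5, authorship 12..3.
After op 5 (move_left): buffer="ttkaty" (len 6), cursors c1@1 c2@1 c3@4, authorship 12..3.

Answer: 1 1 4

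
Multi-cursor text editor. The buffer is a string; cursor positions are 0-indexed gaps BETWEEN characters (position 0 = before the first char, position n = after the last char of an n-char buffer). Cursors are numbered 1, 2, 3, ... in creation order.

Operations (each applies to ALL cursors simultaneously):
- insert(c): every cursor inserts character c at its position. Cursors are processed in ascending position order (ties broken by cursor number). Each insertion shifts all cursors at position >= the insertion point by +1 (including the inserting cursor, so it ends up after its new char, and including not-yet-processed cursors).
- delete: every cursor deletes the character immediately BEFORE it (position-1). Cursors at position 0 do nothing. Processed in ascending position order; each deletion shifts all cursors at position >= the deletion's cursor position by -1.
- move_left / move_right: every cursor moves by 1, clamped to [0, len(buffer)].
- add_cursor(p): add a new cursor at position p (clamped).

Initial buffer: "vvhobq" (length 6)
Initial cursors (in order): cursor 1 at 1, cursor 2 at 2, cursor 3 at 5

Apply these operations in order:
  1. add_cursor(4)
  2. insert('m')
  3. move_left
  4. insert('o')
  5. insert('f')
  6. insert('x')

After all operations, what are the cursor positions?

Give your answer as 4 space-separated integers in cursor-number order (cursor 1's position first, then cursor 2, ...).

Answer: 4 9 20 15

Derivation:
After op 1 (add_cursor(4)): buffer="vvhobq" (len 6), cursors c1@1 c2@2 c4@4 c3@5, authorship ......
After op 2 (insert('m')): buffer="vmvmhombmq" (len 10), cursors c1@2 c2@4 c4@7 c3@9, authorship .1.2..4.3.
After op 3 (move_left): buffer="vmvmhombmq" (len 10), cursors c1@1 c2@3 c4@6 c3@8, authorship .1.2..4.3.
After op 4 (insert('o')): buffer="vomvomhoombomq" (len 14), cursors c1@2 c2@5 c4@9 c3@12, authorship .11.22..44.33.
After op 5 (insert('f')): buffer="vofmvofmhoofmbofmq" (len 18), cursors c1@3 c2@7 c4@12 c3@16, authorship .111.222..444.333.
After op 6 (insert('x')): buffer="vofxmvofxmhoofxmbofxmq" (len 22), cursors c1@4 c2@9 c4@15 c3@20, authorship .1111.2222..4444.3333.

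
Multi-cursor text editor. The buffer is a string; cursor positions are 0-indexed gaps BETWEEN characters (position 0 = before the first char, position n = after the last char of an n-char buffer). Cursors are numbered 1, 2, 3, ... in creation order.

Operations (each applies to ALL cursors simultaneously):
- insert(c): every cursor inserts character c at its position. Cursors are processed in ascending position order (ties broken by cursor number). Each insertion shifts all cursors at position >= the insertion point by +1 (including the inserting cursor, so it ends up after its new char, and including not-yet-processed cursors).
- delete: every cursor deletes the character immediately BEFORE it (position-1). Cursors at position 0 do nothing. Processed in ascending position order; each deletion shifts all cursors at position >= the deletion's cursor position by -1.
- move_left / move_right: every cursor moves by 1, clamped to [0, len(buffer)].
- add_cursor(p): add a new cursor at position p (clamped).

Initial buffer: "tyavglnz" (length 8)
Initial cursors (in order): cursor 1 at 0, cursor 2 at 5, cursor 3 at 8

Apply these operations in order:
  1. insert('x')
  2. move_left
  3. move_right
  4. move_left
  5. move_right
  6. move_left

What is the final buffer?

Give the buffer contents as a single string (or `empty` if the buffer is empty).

After op 1 (insert('x')): buffer="xtyavgxlnzx" (len 11), cursors c1@1 c2@7 c3@11, authorship 1.....2...3
After op 2 (move_left): buffer="xtyavgxlnzx" (len 11), cursors c1@0 c2@6 c3@10, authorship 1.....2...3
After op 3 (move_right): buffer="xtyavgxlnzx" (len 11), cursors c1@1 c2@7 c3@11, authorship 1.....2...3
After op 4 (move_left): buffer="xtyavgxlnzx" (len 11), cursors c1@0 c2@6 c3@10, authorship 1.....2...3
After op 5 (move_right): buffer="xtyavgxlnzx" (len 11), cursors c1@1 c2@7 c3@11, authorship 1.....2...3
After op 6 (move_left): buffer="xtyavgxlnzx" (len 11), cursors c1@0 c2@6 c3@10, authorship 1.....2...3

Answer: xtyavgxlnzx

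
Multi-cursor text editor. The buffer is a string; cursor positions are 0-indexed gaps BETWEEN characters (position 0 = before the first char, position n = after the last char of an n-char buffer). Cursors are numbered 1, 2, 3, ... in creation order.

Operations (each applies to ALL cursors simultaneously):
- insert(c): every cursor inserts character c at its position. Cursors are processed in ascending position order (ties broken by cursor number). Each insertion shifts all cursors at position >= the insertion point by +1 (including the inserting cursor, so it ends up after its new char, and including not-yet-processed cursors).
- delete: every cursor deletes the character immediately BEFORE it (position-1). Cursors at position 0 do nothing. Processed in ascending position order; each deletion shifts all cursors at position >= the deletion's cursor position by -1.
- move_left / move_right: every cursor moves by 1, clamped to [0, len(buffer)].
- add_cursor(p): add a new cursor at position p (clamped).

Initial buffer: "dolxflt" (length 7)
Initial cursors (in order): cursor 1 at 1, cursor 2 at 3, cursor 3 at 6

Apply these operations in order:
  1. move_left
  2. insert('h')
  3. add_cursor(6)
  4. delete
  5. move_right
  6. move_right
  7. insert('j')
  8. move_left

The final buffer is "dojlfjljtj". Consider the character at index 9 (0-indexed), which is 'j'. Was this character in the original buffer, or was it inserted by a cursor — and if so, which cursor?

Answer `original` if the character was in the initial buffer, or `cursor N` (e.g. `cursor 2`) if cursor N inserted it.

Answer: cursor 3

Derivation:
After op 1 (move_left): buffer="dolxflt" (len 7), cursors c1@0 c2@2 c3@5, authorship .......
After op 2 (insert('h')): buffer="hdohlxfhlt" (len 10), cursors c1@1 c2@4 c3@8, authorship 1..2...3..
After op 3 (add_cursor(6)): buffer="hdohlxfhlt" (len 10), cursors c1@1 c2@4 c4@6 c3@8, authorship 1..2...3..
After op 4 (delete): buffer="dolflt" (len 6), cursors c1@0 c2@2 c4@3 c3@4, authorship ......
After op 5 (move_right): buffer="dolflt" (len 6), cursors c1@1 c2@3 c4@4 c3@5, authorship ......
After op 6 (move_right): buffer="dolflt" (len 6), cursors c1@2 c2@4 c4@5 c3@6, authorship ......
After op 7 (insert('j')): buffer="dojlfjljtj" (len 10), cursors c1@3 c2@6 c4@8 c3@10, authorship ..1..2.4.3
After op 8 (move_left): buffer="dojlfjljtj" (len 10), cursors c1@2 c2@5 c4@7 c3@9, authorship ..1..2.4.3
Authorship (.=original, N=cursor N): . . 1 . . 2 . 4 . 3
Index 9: author = 3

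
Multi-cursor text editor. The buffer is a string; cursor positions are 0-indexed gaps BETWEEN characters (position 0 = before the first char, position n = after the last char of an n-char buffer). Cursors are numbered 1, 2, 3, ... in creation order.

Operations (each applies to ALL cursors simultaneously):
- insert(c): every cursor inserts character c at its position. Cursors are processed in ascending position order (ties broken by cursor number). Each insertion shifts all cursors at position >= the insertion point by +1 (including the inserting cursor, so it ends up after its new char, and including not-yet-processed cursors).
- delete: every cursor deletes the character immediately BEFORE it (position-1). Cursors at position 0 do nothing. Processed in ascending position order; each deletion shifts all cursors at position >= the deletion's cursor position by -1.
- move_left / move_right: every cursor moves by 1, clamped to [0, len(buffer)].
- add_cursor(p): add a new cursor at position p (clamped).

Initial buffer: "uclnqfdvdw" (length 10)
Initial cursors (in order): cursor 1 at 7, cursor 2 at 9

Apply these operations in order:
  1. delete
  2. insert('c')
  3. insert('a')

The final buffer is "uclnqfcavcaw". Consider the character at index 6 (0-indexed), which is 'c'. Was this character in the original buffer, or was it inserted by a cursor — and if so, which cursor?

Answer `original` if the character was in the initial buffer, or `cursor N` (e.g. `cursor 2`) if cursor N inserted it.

After op 1 (delete): buffer="uclnqfvw" (len 8), cursors c1@6 c2@7, authorship ........
After op 2 (insert('c')): buffer="uclnqfcvcw" (len 10), cursors c1@7 c2@9, authorship ......1.2.
After op 3 (insert('a')): buffer="uclnqfcavcaw" (len 12), cursors c1@8 c2@11, authorship ......11.22.
Authorship (.=original, N=cursor N): . . . . . . 1 1 . 2 2 .
Index 6: author = 1

Answer: cursor 1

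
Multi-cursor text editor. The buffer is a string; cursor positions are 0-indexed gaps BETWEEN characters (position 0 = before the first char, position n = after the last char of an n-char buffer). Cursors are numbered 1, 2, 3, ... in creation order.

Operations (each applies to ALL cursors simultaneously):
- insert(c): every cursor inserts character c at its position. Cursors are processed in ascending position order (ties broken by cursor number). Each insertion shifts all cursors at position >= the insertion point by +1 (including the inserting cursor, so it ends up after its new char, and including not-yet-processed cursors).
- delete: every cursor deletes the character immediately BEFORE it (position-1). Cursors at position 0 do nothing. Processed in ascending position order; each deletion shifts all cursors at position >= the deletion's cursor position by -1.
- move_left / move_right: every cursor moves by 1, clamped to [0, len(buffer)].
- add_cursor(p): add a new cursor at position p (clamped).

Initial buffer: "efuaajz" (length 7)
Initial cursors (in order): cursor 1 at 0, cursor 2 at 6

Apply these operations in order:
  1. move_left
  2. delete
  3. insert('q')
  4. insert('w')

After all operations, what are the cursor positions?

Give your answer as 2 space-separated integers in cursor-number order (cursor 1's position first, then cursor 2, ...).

After op 1 (move_left): buffer="efuaajz" (len 7), cursors c1@0 c2@5, authorship .......
After op 2 (delete): buffer="efuajz" (len 6), cursors c1@0 c2@4, authorship ......
After op 3 (insert('q')): buffer="qefuaqjz" (len 8), cursors c1@1 c2@6, authorship 1....2..
After op 4 (insert('w')): buffer="qwefuaqwjz" (len 10), cursors c1@2 c2@8, authorship 11....22..

Answer: 2 8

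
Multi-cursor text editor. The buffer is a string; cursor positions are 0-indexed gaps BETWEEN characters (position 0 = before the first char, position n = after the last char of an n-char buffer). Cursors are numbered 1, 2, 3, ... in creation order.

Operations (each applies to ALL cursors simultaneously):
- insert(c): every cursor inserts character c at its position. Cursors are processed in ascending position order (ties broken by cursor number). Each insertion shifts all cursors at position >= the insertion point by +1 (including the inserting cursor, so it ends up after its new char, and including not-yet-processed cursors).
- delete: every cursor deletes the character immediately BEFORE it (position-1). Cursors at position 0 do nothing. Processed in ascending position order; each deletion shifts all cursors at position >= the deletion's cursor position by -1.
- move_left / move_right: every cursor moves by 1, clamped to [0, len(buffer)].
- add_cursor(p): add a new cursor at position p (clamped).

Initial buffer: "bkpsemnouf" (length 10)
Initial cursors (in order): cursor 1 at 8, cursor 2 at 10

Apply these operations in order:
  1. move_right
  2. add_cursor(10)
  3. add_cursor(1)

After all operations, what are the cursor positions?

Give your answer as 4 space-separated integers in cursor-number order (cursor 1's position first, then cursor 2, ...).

After op 1 (move_right): buffer="bkpsemnouf" (len 10), cursors c1@9 c2@10, authorship ..........
After op 2 (add_cursor(10)): buffer="bkpsemnouf" (len 10), cursors c1@9 c2@10 c3@10, authorship ..........
After op 3 (add_cursor(1)): buffer="bkpsemnouf" (len 10), cursors c4@1 c1@9 c2@10 c3@10, authorship ..........

Answer: 9 10 10 1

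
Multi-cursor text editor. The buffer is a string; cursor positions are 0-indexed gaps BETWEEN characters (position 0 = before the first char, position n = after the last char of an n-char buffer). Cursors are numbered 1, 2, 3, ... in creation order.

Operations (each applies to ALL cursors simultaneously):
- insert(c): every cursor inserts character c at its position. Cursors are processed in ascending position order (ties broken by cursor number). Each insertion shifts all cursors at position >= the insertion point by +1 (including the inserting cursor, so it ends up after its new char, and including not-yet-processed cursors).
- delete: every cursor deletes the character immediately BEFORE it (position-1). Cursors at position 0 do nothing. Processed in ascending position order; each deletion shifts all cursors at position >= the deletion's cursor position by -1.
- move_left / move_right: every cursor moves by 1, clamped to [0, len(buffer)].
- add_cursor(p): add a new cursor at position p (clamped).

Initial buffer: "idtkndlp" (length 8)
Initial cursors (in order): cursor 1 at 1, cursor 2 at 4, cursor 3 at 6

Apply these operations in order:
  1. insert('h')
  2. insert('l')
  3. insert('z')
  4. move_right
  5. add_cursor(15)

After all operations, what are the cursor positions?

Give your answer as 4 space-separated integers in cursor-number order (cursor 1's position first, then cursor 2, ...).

Answer: 5 11 16 15

Derivation:
After op 1 (insert('h')): buffer="ihdtkhndhlp" (len 11), cursors c1@2 c2@6 c3@9, authorship .1...2..3..
After op 2 (insert('l')): buffer="ihldtkhlndhllp" (len 14), cursors c1@3 c2@8 c3@12, authorship .11...22..33..
After op 3 (insert('z')): buffer="ihlzdtkhlzndhlzlp" (len 17), cursors c1@4 c2@10 c3@15, authorship .111...222..333..
After op 4 (move_right): buffer="ihlzdtkhlzndhlzlp" (len 17), cursors c1@5 c2@11 c3@16, authorship .111...222..333..
After op 5 (add_cursor(15)): buffer="ihlzdtkhlzndhlzlp" (len 17), cursors c1@5 c2@11 c4@15 c3@16, authorship .111...222..333..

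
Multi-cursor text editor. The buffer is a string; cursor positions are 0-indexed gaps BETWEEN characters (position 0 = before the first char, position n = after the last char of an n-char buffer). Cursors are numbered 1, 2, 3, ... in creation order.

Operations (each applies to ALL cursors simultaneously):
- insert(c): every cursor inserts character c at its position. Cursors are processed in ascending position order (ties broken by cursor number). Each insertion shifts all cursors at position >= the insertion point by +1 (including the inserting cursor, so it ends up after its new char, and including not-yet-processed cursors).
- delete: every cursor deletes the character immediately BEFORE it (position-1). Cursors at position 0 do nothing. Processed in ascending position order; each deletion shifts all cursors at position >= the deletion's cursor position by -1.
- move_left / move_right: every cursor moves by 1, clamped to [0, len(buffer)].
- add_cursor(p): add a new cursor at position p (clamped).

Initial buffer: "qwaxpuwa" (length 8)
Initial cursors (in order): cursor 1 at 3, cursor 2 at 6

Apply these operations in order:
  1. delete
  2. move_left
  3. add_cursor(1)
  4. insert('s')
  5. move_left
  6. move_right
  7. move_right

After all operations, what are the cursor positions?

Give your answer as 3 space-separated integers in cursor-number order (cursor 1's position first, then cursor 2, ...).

Answer: 4 7 4

Derivation:
After op 1 (delete): buffer="qwxpwa" (len 6), cursors c1@2 c2@4, authorship ......
After op 2 (move_left): buffer="qwxpwa" (len 6), cursors c1@1 c2@3, authorship ......
After op 3 (add_cursor(1)): buffer="qwxpwa" (len 6), cursors c1@1 c3@1 c2@3, authorship ......
After op 4 (insert('s')): buffer="qsswxspwa" (len 9), cursors c1@3 c3@3 c2@6, authorship .13..2...
After op 5 (move_left): buffer="qsswxspwa" (len 9), cursors c1@2 c3@2 c2@5, authorship .13..2...
After op 6 (move_right): buffer="qsswxspwa" (len 9), cursors c1@3 c3@3 c2@6, authorship .13..2...
After op 7 (move_right): buffer="qsswxspwa" (len 9), cursors c1@4 c3@4 c2@7, authorship .13..2...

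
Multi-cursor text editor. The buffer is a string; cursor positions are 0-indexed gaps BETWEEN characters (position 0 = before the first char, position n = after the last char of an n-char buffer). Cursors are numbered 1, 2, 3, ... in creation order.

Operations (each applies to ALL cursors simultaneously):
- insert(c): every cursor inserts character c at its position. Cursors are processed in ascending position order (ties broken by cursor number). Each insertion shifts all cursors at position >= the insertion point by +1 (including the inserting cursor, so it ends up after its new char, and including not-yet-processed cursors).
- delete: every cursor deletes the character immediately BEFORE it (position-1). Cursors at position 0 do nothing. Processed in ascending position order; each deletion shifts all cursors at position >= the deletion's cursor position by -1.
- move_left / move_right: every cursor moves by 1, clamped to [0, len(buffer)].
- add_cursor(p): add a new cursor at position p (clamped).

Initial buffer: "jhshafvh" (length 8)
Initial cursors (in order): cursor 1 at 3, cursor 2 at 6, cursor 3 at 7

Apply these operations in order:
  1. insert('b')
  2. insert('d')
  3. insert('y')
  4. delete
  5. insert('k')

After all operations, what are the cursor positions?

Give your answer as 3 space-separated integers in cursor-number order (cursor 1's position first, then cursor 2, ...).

Answer: 6 12 16

Derivation:
After op 1 (insert('b')): buffer="jhsbhafbvbh" (len 11), cursors c1@4 c2@8 c3@10, authorship ...1...2.3.
After op 2 (insert('d')): buffer="jhsbdhafbdvbdh" (len 14), cursors c1@5 c2@10 c3@13, authorship ...11...22.33.
After op 3 (insert('y')): buffer="jhsbdyhafbdyvbdyh" (len 17), cursors c1@6 c2@12 c3@16, authorship ...111...222.333.
After op 4 (delete): buffer="jhsbdhafbdvbdh" (len 14), cursors c1@5 c2@10 c3@13, authorship ...11...22.33.
After op 5 (insert('k')): buffer="jhsbdkhafbdkvbdkh" (len 17), cursors c1@6 c2@12 c3@16, authorship ...111...222.333.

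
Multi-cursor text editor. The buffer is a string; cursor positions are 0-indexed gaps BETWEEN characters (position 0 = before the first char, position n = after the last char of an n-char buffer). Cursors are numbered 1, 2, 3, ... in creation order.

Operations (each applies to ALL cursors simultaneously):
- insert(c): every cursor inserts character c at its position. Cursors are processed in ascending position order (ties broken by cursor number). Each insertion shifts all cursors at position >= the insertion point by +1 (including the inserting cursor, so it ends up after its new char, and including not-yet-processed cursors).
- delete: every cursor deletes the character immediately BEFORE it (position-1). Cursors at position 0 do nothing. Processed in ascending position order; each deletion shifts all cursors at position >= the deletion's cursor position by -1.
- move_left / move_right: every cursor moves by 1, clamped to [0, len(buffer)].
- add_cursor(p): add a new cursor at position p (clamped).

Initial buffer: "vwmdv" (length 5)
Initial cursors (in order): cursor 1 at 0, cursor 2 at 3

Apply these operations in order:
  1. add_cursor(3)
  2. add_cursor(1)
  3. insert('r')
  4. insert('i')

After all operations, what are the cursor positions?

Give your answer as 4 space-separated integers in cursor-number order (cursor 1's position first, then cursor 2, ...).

Answer: 2 11 11 5

Derivation:
After op 1 (add_cursor(3)): buffer="vwmdv" (len 5), cursors c1@0 c2@3 c3@3, authorship .....
After op 2 (add_cursor(1)): buffer="vwmdv" (len 5), cursors c1@0 c4@1 c2@3 c3@3, authorship .....
After op 3 (insert('r')): buffer="rvrwmrrdv" (len 9), cursors c1@1 c4@3 c2@7 c3@7, authorship 1.4..23..
After op 4 (insert('i')): buffer="rivriwmrriidv" (len 13), cursors c1@2 c4@5 c2@11 c3@11, authorship 11.44..2323..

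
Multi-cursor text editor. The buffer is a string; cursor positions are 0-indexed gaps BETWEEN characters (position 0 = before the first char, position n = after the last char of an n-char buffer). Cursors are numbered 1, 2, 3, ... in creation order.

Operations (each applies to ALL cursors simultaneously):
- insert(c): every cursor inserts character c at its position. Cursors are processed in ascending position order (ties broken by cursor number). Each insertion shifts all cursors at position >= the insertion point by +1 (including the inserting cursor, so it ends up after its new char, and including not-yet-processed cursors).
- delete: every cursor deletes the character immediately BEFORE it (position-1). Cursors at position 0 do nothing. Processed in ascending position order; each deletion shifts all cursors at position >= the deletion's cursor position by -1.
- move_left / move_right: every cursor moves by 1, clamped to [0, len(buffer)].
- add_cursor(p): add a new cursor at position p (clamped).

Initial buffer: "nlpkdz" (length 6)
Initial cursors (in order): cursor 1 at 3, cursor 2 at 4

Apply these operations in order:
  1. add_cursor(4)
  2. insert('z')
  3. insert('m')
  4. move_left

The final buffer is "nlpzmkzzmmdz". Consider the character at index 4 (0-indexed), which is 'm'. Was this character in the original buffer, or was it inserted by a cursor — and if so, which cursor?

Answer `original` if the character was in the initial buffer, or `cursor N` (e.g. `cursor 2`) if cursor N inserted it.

Answer: cursor 1

Derivation:
After op 1 (add_cursor(4)): buffer="nlpkdz" (len 6), cursors c1@3 c2@4 c3@4, authorship ......
After op 2 (insert('z')): buffer="nlpzkzzdz" (len 9), cursors c1@4 c2@7 c3@7, authorship ...1.23..
After op 3 (insert('m')): buffer="nlpzmkzzmmdz" (len 12), cursors c1@5 c2@10 c3@10, authorship ...11.2323..
After op 4 (move_left): buffer="nlpzmkzzmmdz" (len 12), cursors c1@4 c2@9 c3@9, authorship ...11.2323..
Authorship (.=original, N=cursor N): . . . 1 1 . 2 3 2 3 . .
Index 4: author = 1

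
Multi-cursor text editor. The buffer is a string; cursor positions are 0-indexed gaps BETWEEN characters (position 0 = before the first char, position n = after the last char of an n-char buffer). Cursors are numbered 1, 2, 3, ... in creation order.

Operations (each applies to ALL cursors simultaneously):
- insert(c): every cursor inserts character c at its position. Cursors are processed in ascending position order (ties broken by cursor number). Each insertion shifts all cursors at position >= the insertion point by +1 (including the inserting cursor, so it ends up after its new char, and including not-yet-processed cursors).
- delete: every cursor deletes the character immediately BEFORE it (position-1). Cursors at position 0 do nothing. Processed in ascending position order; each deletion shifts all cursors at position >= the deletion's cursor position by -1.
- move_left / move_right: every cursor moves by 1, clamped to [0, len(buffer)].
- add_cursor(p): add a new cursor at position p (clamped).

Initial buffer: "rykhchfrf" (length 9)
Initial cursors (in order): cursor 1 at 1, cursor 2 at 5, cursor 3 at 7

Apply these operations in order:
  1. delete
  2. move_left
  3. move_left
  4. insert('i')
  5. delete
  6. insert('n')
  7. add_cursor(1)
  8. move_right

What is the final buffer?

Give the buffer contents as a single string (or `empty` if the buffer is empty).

Answer: nynknhhrf

Derivation:
After op 1 (delete): buffer="ykhhrf" (len 6), cursors c1@0 c2@3 c3@4, authorship ......
After op 2 (move_left): buffer="ykhhrf" (len 6), cursors c1@0 c2@2 c3@3, authorship ......
After op 3 (move_left): buffer="ykhhrf" (len 6), cursors c1@0 c2@1 c3@2, authorship ......
After op 4 (insert('i')): buffer="iyikihhrf" (len 9), cursors c1@1 c2@3 c3@5, authorship 1.2.3....
After op 5 (delete): buffer="ykhhrf" (len 6), cursors c1@0 c2@1 c3@2, authorship ......
After op 6 (insert('n')): buffer="nynknhhrf" (len 9), cursors c1@1 c2@3 c3@5, authorship 1.2.3....
After op 7 (add_cursor(1)): buffer="nynknhhrf" (len 9), cursors c1@1 c4@1 c2@3 c3@5, authorship 1.2.3....
After op 8 (move_right): buffer="nynknhhrf" (len 9), cursors c1@2 c4@2 c2@4 c3@6, authorship 1.2.3....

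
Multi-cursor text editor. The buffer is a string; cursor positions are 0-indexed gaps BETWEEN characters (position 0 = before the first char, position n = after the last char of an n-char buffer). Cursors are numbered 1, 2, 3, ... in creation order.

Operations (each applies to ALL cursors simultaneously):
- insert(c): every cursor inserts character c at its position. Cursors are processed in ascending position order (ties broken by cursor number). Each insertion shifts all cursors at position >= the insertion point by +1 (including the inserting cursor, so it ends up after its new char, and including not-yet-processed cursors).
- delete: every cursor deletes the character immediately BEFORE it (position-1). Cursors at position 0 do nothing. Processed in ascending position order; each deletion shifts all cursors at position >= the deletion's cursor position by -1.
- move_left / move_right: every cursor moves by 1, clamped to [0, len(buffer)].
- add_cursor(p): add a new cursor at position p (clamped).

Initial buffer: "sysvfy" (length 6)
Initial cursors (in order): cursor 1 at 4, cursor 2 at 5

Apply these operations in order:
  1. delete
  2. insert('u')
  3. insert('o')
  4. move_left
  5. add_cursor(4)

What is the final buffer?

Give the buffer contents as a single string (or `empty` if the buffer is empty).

After op 1 (delete): buffer="sysy" (len 4), cursors c1@3 c2@3, authorship ....
After op 2 (insert('u')): buffer="sysuuy" (len 6), cursors c1@5 c2@5, authorship ...12.
After op 3 (insert('o')): buffer="sysuuooy" (len 8), cursors c1@7 c2@7, authorship ...1212.
After op 4 (move_left): buffer="sysuuooy" (len 8), cursors c1@6 c2@6, authorship ...1212.
After op 5 (add_cursor(4)): buffer="sysuuooy" (len 8), cursors c3@4 c1@6 c2@6, authorship ...1212.

Answer: sysuuooy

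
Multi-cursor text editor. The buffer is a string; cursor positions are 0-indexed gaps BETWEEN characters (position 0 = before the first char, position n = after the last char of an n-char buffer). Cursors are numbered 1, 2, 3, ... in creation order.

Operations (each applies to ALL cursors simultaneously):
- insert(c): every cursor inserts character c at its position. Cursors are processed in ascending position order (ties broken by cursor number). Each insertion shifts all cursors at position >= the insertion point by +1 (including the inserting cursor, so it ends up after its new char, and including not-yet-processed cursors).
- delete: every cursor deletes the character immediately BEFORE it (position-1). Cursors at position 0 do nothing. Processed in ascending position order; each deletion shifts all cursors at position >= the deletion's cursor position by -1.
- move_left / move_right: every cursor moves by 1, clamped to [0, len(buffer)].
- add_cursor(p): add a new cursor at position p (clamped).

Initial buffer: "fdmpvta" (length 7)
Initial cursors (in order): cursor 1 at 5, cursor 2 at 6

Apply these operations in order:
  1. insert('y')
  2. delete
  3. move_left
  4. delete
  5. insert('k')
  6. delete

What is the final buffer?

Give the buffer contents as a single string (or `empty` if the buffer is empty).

Answer: fdmta

Derivation:
After op 1 (insert('y')): buffer="fdmpvytya" (len 9), cursors c1@6 c2@8, authorship .....1.2.
After op 2 (delete): buffer="fdmpvta" (len 7), cursors c1@5 c2@6, authorship .......
After op 3 (move_left): buffer="fdmpvta" (len 7), cursors c1@4 c2@5, authorship .......
After op 4 (delete): buffer="fdmta" (len 5), cursors c1@3 c2@3, authorship .....
After op 5 (insert('k')): buffer="fdmkkta" (len 7), cursors c1@5 c2@5, authorship ...12..
After op 6 (delete): buffer="fdmta" (len 5), cursors c1@3 c2@3, authorship .....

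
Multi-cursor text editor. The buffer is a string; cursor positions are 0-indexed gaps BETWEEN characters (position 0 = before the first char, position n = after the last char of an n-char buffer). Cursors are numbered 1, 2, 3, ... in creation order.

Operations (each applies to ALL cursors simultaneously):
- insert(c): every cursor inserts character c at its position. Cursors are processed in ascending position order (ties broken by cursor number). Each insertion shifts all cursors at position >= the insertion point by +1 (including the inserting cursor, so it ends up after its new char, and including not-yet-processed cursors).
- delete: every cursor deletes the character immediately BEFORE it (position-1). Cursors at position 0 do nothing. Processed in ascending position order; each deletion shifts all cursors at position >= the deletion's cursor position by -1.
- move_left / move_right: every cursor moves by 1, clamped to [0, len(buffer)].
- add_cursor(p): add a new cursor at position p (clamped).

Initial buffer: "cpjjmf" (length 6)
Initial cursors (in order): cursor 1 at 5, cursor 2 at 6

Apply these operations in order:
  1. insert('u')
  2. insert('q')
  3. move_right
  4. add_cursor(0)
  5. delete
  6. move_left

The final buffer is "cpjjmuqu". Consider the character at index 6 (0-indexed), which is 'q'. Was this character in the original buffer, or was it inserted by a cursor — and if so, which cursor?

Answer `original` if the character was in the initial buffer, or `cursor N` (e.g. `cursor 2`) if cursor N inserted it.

Answer: cursor 1

Derivation:
After op 1 (insert('u')): buffer="cpjjmufu" (len 8), cursors c1@6 c2@8, authorship .....1.2
After op 2 (insert('q')): buffer="cpjjmuqfuq" (len 10), cursors c1@7 c2@10, authorship .....11.22
After op 3 (move_right): buffer="cpjjmuqfuq" (len 10), cursors c1@8 c2@10, authorship .....11.22
After op 4 (add_cursor(0)): buffer="cpjjmuqfuq" (len 10), cursors c3@0 c1@8 c2@10, authorship .....11.22
After op 5 (delete): buffer="cpjjmuqu" (len 8), cursors c3@0 c1@7 c2@8, authorship .....112
After op 6 (move_left): buffer="cpjjmuqu" (len 8), cursors c3@0 c1@6 c2@7, authorship .....112
Authorship (.=original, N=cursor N): . . . . . 1 1 2
Index 6: author = 1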